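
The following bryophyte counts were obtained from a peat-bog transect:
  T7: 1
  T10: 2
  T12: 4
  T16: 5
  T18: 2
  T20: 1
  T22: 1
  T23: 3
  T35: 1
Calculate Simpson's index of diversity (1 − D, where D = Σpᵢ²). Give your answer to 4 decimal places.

0.8450

Total N = 1+2+4+5+2+1+1+3+1 = 20, so the proportions are 0.05, 0.1, 0.2, 0.25, 0.1, 0.05, 0.05, 0.15, 0.05 (working shown to 6 dp, full precision carried).
D = 0.05² + 0.1² + 0.2² + 0.25² + 0.1² + 0.05² + 0.05² + 0.15² + 0.05² = 0.002500 + 0.010000 + 0.040000 + 0.062500 + 0.010000 + 0.002500 + 0.002500 + 0.022500 + 0.002500 = 0.155000.
So 1 − D = 0.845000, i.e. 0.8450 to 4 decimal places.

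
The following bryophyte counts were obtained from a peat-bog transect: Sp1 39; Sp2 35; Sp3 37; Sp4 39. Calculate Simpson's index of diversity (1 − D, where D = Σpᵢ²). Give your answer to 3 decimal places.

0.750

Total N = 39+35+37+39 = 150, so the proportions are 0.26, 0.23333, 0.24667, 0.26 (working shown to 5 dp, full precision carried).
D = 0.26² + 0.23333² + 0.24667² + 0.26² = 0.06760 + 0.05444 + 0.06084 + 0.06760 = 0.25049.
So 1 − D = 0.74951, i.e. 0.750 to 3 decimal places.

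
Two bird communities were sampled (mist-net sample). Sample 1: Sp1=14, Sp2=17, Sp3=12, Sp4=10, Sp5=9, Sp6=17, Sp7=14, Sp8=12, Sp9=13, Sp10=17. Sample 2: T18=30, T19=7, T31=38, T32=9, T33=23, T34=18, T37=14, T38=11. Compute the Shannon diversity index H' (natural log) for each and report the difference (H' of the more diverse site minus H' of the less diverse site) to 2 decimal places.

0.35

Sample 1: N=135, proportions 0.1037, 0.1259, 0.0889, 0.0741, 0.0667, 0.1259, 0.1037, 0.0889, 0.0963, 0.1259, giving H' = 2.2818 (working shown to 4 dp, full precision carried).
Sample 2: N=150, proportions 0.2, 0.0467, 0.2533, 0.06, 0.1533, 0.12, 0.0933, 0.0733, giving H' = 1.9365.
Difference = |2.2818 − 1.9365| = 0.3453, i.e. 0.35 to 2 decimal places.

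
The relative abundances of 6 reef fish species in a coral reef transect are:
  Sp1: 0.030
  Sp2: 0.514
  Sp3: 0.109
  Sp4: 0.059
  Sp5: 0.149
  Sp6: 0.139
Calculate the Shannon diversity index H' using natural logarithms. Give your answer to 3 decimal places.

1.414

Each pᵢ ln pᵢ term (working shown to 5 dp, full precision carried): 0.03×(-3.50656)=-0.10520, 0.514×(-0.66553)=-0.34208, 0.109×(-2.21641)=-0.24159, 0.059×(-2.83022)=-0.16698, 0.149×(-1.90381)=-0.28367, 0.139×(-1.97328)=-0.27429.
Sum = -1.41381, so H' = 1.414.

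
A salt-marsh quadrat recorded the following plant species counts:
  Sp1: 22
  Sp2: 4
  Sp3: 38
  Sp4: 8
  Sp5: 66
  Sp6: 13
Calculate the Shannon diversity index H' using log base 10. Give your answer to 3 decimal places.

0.631

Total N = 22+4+38+8+66+13 = 151, so the proportions are 0.1457, 0.02649, 0.25166, 0.05298, 0.43709, 0.08609 (working shown to 5 dp, full precision carried).
Each pᵢ log₁₀ pᵢ term: 0.1457×(-0.83655)=-0.12188, 0.02649×(-1.57692)=-0.04177, 0.25166×(-0.59919)=-0.15079, 0.05298×(-1.27589)=-0.06760, 0.43709×(-0.35943)=-0.15710, 0.08609×(-1.06503)=-0.09169.
Sum = -0.63084, so H' = 0.631.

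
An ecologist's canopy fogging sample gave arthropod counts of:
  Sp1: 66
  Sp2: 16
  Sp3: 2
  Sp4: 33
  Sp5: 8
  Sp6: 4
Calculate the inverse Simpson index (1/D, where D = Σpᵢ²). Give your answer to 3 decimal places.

Total N = 66+16+2+33+8+4 = 129, so the proportions are 0.511628, 0.124031, 0.015504, 0.255814, 0.062016, 0.031008 (working shown to 6 dp, full precision carried).
D = 0.511628² + 0.124031² + 0.015504² + 0.255814² + 0.062016² + 0.031008² = 0.261763 + 0.015384 + 0.000240 + 0.065441 + 0.003846 + 0.000961 = 0.347635.
So 1/D = 2.87658, i.e. 2.877 to 3 decimal places.

2.877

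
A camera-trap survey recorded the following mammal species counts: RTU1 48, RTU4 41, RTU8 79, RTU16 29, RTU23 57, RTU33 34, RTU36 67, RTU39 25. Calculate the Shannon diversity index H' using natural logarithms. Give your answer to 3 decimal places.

Total N = 48+41+79+29+57+34+67+25 = 380, so the proportions are 0.12632, 0.10789, 0.20789, 0.07632, 0.15, 0.08947, 0.17632, 0.06579 (working shown to 5 dp, full precision carried).
Each pᵢ ln pᵢ term: 0.12632×(-2.06897)=-0.26134, 0.10789×(-2.22660)=-0.24024, 0.20789×(-1.57072)=-0.32655, 0.07632×(-2.57288)=-0.19635, 0.15×(-1.89712)=-0.28457, 0.08947×(-2.41381)=-0.21597, 0.17632×(-1.73548)=-0.30599, 0.06579×(-2.72130)=-0.17903.
Sum = -2.01004, so H' = 2.010.

2.010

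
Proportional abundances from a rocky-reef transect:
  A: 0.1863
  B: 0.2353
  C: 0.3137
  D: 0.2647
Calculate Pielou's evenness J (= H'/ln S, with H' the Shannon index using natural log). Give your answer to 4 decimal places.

0.9875

H' = −Σ pᵢ ln pᵢ = −((-0.313058) + (-0.340454) + (-0.363678) + (-0.351828)) = 1.369018 (working shown to 6 dp, full precision carried).
With S = 4 species, ln S = 1.386294, so J = 1.369018/1.386294 = 0.987538, i.e. 0.9875 to 4 decimal places.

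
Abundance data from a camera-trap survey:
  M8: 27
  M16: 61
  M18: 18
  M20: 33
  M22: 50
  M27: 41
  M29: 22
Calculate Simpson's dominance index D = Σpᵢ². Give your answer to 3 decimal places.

0.166

Total N = 27+61+18+33+50+41+22 = 252, so the proportions are 0.10714, 0.24206, 0.07143, 0.13095, 0.19841, 0.1627, 0.0873 (working shown to 5 dp, full precision carried).
D = 0.10714² + 0.24206² + 0.07143² + 0.13095² + 0.19841² + 0.1627² + 0.0873² = 0.01148 + 0.05859 + 0.00510 + 0.01715 + 0.03937 + 0.02647 + 0.00762 = 0.16578.
To 3 decimal places, D = 0.166.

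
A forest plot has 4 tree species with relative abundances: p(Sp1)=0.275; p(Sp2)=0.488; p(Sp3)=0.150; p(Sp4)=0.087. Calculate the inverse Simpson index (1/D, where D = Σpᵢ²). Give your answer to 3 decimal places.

2.908

D = 0.275² + 0.488² + 0.15² + 0.087² = 0.075625 + 0.238144 + 0.022500 + 0.007569 = 0.343838 (working shown to 6 dp, full precision carried).
So 1/D = 2.90835, i.e. 2.908 to 3 decimal places.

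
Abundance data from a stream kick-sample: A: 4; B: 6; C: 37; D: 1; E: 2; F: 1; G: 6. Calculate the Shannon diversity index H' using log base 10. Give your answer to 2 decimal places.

Total N = 4+6+37+1+2+1+6 = 57, so the proportions are 0.0702, 0.1053, 0.6491, 0.0175, 0.0351, 0.0175, 0.1053 (working shown to 4 dp, full precision carried).
Each pᵢ log₁₀ pᵢ term: 0.0702×(-1.1538)=-0.0810, 0.1053×(-0.9777)=-0.1029, 0.6491×(-0.1877)=-0.1218, 0.0175×(-1.7559)=-0.0308, 0.0351×(-1.4548)=-0.0510, 0.0175×(-1.7559)=-0.0308, 0.1053×(-0.9777)=-0.1029.
Sum = -0.5213, so H' = 0.52.

0.52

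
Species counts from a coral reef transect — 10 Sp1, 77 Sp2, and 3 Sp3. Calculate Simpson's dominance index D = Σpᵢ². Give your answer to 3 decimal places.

0.745

Total N = 10+77+3 = 90, so the proportions are 0.11111, 0.85556, 0.03333 (working shown to 5 dp, full precision carried).
D = 0.11111² + 0.85556² + 0.03333² = 0.01235 + 0.73198 + 0.00111 = 0.74543.
To 3 decimal places, D = 0.745.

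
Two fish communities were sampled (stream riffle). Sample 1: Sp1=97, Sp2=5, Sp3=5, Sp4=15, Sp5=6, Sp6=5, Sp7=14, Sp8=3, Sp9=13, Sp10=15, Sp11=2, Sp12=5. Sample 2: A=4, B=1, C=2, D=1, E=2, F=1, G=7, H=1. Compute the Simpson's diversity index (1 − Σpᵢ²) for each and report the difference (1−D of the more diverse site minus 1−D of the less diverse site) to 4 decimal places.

0.0898

Sample 1: N=185, proportions 0.5243243, 0.027027, 0.027027, 0.0810811, 0.0324324, 0.027027, 0.0756757, 0.0162162, 0.0702703, 0.0810811, 0.0108108, 0.027027, giving 1−D = 0.6969175 (working shown to 7 dp, full precision carried).
Sample 2: N=19, proportions 0.2105263, 0.0526316, 0.1052632, 0.0526316, 0.1052632, 0.0526316, 0.3684211, 0.0526316, giving 1−D = 0.7867036.
Difference = |0.6969175 − 0.7867036| = 0.0897861, i.e. 0.0898 to 4 decimal places.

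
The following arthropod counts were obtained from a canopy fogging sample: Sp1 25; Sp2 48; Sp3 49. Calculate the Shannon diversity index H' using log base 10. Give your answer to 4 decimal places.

Total N = 25+48+49 = 122, so the proportions are 0.204918, 0.393443, 0.401639 (working shown to 6 dp, full precision carried).
Each pᵢ log₁₀ pᵢ term: 0.204918×(-0.688420)=-0.141070, 0.393443×(-0.405119)=-0.159391, 0.401639×(-0.396164)=-0.159115.
Sum = -0.459576, so H' = 0.4596.

0.4596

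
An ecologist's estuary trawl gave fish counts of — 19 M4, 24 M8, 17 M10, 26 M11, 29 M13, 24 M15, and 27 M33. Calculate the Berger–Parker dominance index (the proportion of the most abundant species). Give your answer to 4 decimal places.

Total N = 19+24+17+26+29+24+27 = 166, so the proportions are 0.114458, 0.144578, 0.10241, 0.156627, 0.174699, 0.144578, 0.162651 (working shown to 6 dp, full precision carried).
The largest proportion is 0.174699, i.e. d = 0.1747 to 4 decimal places.

0.1747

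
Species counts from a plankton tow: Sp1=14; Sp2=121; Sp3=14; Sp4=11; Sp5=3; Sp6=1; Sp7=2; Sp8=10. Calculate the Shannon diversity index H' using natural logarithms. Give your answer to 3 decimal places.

1.146

Total N = 14+121+14+11+3+1+2+10 = 176, so the proportions are 0.07955, 0.6875, 0.07955, 0.0625, 0.01705, 0.00568, 0.01136, 0.05682 (working shown to 5 dp, full precision carried).
Each pᵢ ln pᵢ term: 0.07955×(-2.53143)=-0.20136, 0.6875×(-0.37469)=-0.25760, 0.07955×(-2.53143)=-0.20136, 0.0625×(-2.77259)=-0.17329, 0.01705×(-4.07187)=-0.06941, 0.00568×(-5.17048)=-0.02938, 0.01136×(-4.47734)=-0.05088, 0.05682×(-2.86790)=-0.16295.
Sum = -1.14623, so H' = 1.146.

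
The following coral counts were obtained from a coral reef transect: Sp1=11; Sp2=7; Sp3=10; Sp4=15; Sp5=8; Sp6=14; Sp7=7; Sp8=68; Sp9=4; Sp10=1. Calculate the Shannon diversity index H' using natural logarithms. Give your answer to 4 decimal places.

1.7814

Total N = 11+7+10+15+8+14+7+68+4+1 = 145, so the proportions are 0.075862, 0.048276, 0.068966, 0.103448, 0.055172, 0.096552, 0.048276, 0.468966, 0.027586, 0.006897 (working shown to 6 dp, full precision carried).
Each pᵢ ln pᵢ term: 0.075862×(-2.578838)=-0.195636, 0.048276×(-3.030824)=-0.146316, 0.068966×(-2.674149)=-0.184424, 0.103448×(-2.268684)=-0.234691, 0.055172×(-2.897292)=-0.159851, 0.096552×(-2.337676)=-0.225707, 0.048276×(-3.030824)=-0.146316, 0.468966×(-0.757226)=-0.355113, 0.027586×(-3.590439)=-0.099047, 0.006897×(-4.976734)=-0.034322.
Sum = -1.781422, so H' = 1.7814.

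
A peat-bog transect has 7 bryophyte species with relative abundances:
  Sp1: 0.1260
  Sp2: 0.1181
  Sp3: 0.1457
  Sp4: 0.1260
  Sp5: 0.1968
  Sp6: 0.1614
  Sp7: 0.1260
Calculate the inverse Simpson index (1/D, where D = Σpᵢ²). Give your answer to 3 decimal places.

6.776

D = 0.126² + 0.1181² + 0.1457² + 0.126² + 0.1968² + 0.1614² + 0.126² = 0.0158760 + 0.0139476 + 0.0212285 + 0.0158760 + 0.0387302 + 0.0260500 + 0.0158760 = 0.1475843 (working shown to 7 dp, full precision carried).
So 1/D = 6.77579, i.e. 6.776 to 3 decimal places.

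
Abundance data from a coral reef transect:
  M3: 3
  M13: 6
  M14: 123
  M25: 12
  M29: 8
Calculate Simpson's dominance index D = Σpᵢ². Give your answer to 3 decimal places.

0.666

Total N = 3+6+123+12+8 = 152, so the proportions are 0.01974, 0.03947, 0.80921, 0.07895, 0.05263 (working shown to 5 dp, full precision carried).
D = 0.01974² + 0.03947² + 0.80921² + 0.07895² + 0.05263² = 0.00039 + 0.00156 + 0.65482 + 0.00623 + 0.00277 = 0.66577.
To 3 decimal places, D = 0.666.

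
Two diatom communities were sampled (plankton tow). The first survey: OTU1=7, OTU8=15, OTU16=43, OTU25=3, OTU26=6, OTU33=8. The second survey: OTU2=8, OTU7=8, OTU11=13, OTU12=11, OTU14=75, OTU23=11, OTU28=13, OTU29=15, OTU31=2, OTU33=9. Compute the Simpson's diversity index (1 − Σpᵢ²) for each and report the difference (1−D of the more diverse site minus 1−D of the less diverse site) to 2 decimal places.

The first survey: N=82, proportions 0.0854, 0.1829, 0.5244, 0.0366, 0.0732, 0.0976, giving 1−D = 0.6681 (working shown to 4 dp, full precision carried).
The second survey: N=165, proportions 0.0485, 0.0485, 0.0788, 0.0667, 0.4545, 0.0667, 0.0788, 0.0909, 0.0121, 0.0545, giving 1−D = 0.7560.
Difference = |0.6681 − 0.7560| = 0.0879, i.e. 0.09 to 2 decimal places.

0.09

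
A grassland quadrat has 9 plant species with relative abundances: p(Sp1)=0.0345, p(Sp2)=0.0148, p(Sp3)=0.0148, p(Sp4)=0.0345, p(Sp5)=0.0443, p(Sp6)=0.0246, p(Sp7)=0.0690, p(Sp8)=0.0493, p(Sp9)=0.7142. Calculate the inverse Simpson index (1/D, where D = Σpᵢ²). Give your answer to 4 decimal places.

D = 0.0345² + 0.0148² + 0.0148² + 0.0345² + 0.0443² + 0.0246² + 0.069² + 0.0493² + 0.7142² = 0.0011903 + 0.0002190 + 0.0002190 + 0.0011903 + 0.0019625 + 0.0006052 + 0.0047610 + 0.0024305 + 0.5100816 = 0.5226594 (working shown to 7 dp, full precision carried).
So 1/D = 1.913292, i.e. 1.9133 to 4 decimal places.

1.9133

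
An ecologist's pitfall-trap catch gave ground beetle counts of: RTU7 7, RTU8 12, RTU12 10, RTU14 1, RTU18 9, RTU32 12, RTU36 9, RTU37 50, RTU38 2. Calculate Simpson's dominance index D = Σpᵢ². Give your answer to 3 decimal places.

0.247

Total N = 7+12+10+1+9+12+9+50+2 = 112, so the proportions are 0.0625, 0.10714, 0.08929, 0.00893, 0.08036, 0.10714, 0.08036, 0.44643, 0.01786 (working shown to 5 dp, full precision carried).
D = 0.0625² + 0.10714² + 0.08929² + 0.00893² + 0.08036² + 0.10714² + 0.08036² + 0.44643² + 0.01786² = 0.00391 + 0.01148 + 0.00797 + 0.00008 + 0.00646 + 0.01148 + 0.00646 + 0.19930 + 0.00032 = 0.24745.
To 3 decimal places, D = 0.247.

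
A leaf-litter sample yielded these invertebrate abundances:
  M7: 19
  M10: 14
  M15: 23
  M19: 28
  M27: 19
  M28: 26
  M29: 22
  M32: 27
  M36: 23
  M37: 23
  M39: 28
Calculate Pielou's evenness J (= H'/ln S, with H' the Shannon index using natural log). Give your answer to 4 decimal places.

0.9928

Total N = 19+14+23+28+19+26+22+27+23+23+28 = 252, so the proportions are 0.075397, 0.055556, 0.09127, 0.111111, 0.075397, 0.103175, 0.087302, 0.107143, 0.09127, 0.09127, 0.111111 (working shown to 6 dp, full precision carried).
H' = −Σ pᵢ ln pᵢ = −((-0.194900) + (-0.160576) + (-0.218494) + (-0.244136) + (-0.194900) + (-0.234344) + (-0.212875) + (-0.239313) + (-0.218494) + (-0.218494) + (-0.244136)) = 2.380663.
With S = 11 species, ln S = 2.397895, so J = 2.380663/2.397895 = 0.992814, i.e. 0.9928 to 4 decimal places.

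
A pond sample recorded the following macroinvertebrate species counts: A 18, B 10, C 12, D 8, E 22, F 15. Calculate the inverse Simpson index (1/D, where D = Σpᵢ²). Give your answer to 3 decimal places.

5.388

Total N = 18+10+12+8+22+15 = 85, so the proportions are 0.2117647, 0.1176471, 0.1411765, 0.0941176, 0.2588235, 0.1764706 (working shown to 7 dp, full precision carried).
D = 0.2117647² + 0.1176471² + 0.1411765² + 0.0941176² + 0.2588235² + 0.1764706² = 0.0448443 + 0.0138408 + 0.0199308 + 0.0088581 + 0.0669896 + 0.0311419 = 0.1856055.
So 1/D = 5.38777, i.e. 5.388 to 3 decimal places.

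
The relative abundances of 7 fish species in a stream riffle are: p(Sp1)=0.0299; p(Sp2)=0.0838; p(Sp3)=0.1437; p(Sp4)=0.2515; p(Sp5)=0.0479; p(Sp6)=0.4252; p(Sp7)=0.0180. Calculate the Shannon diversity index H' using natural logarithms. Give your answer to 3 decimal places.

Each pᵢ ln pᵢ term (working shown to 5 dp, full precision carried): 0.0299×(-3.50990)=-0.10495, 0.0838×(-2.47932)=-0.20777, 0.1437×(-1.94003)=-0.27878, 0.2515×(-1.38031)=-0.34715, 0.0479×(-3.03864)=-0.14555, 0.4252×(-0.85520)=-0.36363, 0.018×(-4.01738)=-0.07231.
Sum = -1.52014, so H' = 1.520.

1.520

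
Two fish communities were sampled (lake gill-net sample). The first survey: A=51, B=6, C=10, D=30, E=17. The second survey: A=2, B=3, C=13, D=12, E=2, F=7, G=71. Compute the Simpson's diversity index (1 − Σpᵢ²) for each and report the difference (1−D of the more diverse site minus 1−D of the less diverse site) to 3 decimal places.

0.146

The first survey: N=114, proportions 0.44737, 0.05263, 0.08772, 0.26316, 0.14912, giving 1−D = 0.69791 (working shown to 5 dp, full precision carried).
The second survey: N=110, proportions 0.01818, 0.02727, 0.11818, 0.10909, 0.01818, 0.06364, 0.64545, giving 1−D = 0.55207.
Difference = |0.69791 − 0.55207| = 0.14584, i.e. 0.146 to 3 decimal places.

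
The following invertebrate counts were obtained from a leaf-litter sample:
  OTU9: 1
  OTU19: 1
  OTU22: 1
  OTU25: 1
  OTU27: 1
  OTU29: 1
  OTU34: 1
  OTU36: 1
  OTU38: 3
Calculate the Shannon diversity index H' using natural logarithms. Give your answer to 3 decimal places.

2.098

Total N = 1+1+1+1+1+1+1+1+3 = 11, so the proportions are 0.09091, 0.09091, 0.09091, 0.09091, 0.09091, 0.09091, 0.09091, 0.09091, 0.27273 (working shown to 5 dp, full precision carried).
Each pᵢ ln pᵢ term: 0.09091×(-2.39790)=-0.21799, 0.09091×(-2.39790)=-0.21799, 0.09091×(-2.39790)=-0.21799, 0.09091×(-2.39790)=-0.21799, 0.09091×(-2.39790)=-0.21799, 0.09091×(-2.39790)=-0.21799, 0.09091×(-2.39790)=-0.21799, 0.09091×(-2.39790)=-0.21799, 0.27273×(-1.29928)=-0.35435.
Sum = -2.09827, so H' = 2.098.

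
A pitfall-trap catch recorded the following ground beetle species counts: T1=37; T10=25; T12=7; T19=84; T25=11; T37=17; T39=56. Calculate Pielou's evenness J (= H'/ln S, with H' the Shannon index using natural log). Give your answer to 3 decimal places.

Total N = 37+25+7+84+11+17+56 = 237, so the proportions are 0.15612, 0.10549, 0.02954, 0.35443, 0.04641, 0.07173, 0.23629 (working shown to 5 dp, full precision carried).
H' = −Σ pᵢ ln pᵢ = −((-0.28993) + (-0.23726) + (-0.10403) + (-0.36763) + (-0.14250) + (-0.18900) + (-0.34089)) = 1.67124.
With S = 7 species, ln S = 1.94591, so J = 1.67124/1.94591 = 0.85885, i.e. 0.859 to 3 decimal places.

0.859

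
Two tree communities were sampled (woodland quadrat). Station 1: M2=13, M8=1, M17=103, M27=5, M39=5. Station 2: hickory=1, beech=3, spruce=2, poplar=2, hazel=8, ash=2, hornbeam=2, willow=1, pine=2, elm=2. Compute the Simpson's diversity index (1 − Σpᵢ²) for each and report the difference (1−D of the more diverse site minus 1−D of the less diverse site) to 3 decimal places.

0.513

Station 1: N=127, proportions 0.10236, 0.00787, 0.81102, 0.03937, 0.03937, giving 1−D = 0.32860 (working shown to 5 dp, full precision carried).
Station 2: N=25, proportions 0.04, 0.12, 0.08, 0.08, 0.32, 0.08, 0.08, 0.04, 0.08, 0.08, giving 1−D = 0.84160.
Difference = |0.32860 − 0.84160| = 0.51300, i.e. 0.513 to 3 decimal places.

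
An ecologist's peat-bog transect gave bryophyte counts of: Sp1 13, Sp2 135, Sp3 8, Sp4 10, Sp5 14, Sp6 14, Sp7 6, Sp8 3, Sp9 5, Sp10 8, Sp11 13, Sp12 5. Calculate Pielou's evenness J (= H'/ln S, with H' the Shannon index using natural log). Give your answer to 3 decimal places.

Total N = 13+135+8+10+14+14+6+3+5+8+13+5 = 234, so the proportions are 0.05556, 0.57692, 0.03419, 0.04274, 0.05983, 0.05983, 0.02564, 0.01282, 0.02137, 0.03419, 0.05556, 0.02137 (working shown to 5 dp, full precision carried).
H' = −Σ pᵢ ln pᵢ = −((-0.16058) + (-0.31733) + (-0.11541) + (-0.13473) + (-0.16849) + (-0.16849) + (-0.09394) + (-0.05586) + (-0.08218) + (-0.11541) + (-0.16058) + (-0.08218)) = 1.65518.
With S = 12 species, ln S = 2.48491, so J = 1.65518/2.48491 = 0.66610, i.e. 0.666 to 3 decimal places.

0.666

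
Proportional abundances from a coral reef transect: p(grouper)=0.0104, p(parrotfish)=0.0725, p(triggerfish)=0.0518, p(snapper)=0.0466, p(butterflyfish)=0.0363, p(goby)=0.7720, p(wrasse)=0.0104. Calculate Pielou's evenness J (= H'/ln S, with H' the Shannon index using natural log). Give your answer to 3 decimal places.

H' = −Σ pᵢ ln pᵢ = −((-0.04749) + (-0.19025) + (-0.15335) + (-0.14288) + (-0.12037) + (-0.19977) + (-0.04749)) = 0.90159 (working shown to 5 dp, full precision carried).
With S = 7 species, ln S = 1.94591, so J = 0.90159/1.94591 = 0.46333, i.e. 0.463 to 3 decimal places.

0.463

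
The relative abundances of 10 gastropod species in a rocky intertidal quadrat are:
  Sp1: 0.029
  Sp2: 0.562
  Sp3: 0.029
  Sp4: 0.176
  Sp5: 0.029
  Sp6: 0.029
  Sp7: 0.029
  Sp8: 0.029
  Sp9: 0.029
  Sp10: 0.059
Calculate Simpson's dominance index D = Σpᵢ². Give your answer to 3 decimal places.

D = 0.029² + 0.562² + 0.029² + 0.176² + 0.029² + 0.029² + 0.029² + 0.029² + 0.029² + 0.059² = 0.00084 + 0.31584 + 0.00084 + 0.03098 + 0.00084 + 0.00084 + 0.00084 + 0.00084 + 0.00084 + 0.00348 = 0.35619 (working shown to 5 dp, full precision carried).
To 3 decimal places, D = 0.356.

0.356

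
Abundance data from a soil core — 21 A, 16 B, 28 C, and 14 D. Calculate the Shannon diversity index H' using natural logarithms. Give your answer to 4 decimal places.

Total N = 21+16+28+14 = 79, so the proportions are 0.265823, 0.202532, 0.35443, 0.177215 (working shown to 6 dp, full precision carried).
Each pᵢ ln pᵢ term: 0.265823×(-1.324925)=-0.352195, 0.202532×(-1.596859)=-0.323415, 0.35443×(-1.037243)=-0.367631, 0.177215×(-1.730391)=-0.306651.
Sum = -1.349892, so H' = 1.3499.

1.3499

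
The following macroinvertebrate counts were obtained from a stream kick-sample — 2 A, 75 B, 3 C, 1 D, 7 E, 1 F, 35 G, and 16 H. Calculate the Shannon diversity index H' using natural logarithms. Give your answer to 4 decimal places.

1.2923

Total N = 2+75+3+1+7+1+35+16 = 140, so the proportions are 0.014286, 0.535714, 0.021429, 0.007143, 0.05, 0.007143, 0.25, 0.114286 (working shown to 6 dp, full precision carried).
Each pᵢ ln pᵢ term: 0.014286×(-4.248495)=-0.060693, 0.535714×(-0.624154)=-0.334368, 0.021429×(-3.843030)=-0.082351, 0.007143×(-4.941642)=-0.035297, 0.05×(-2.995732)=-0.149787, 0.007143×(-4.941642)=-0.035297, 0.25×(-1.386294)=-0.346574, 0.114286×(-2.169054)=-0.247892.
Sum = -1.292259, so H' = 1.2923.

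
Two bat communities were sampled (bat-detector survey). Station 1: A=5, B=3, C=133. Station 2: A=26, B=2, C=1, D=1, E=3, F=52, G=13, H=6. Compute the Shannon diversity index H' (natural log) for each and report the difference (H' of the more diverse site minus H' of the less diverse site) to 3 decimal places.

1.130

Station 1: N=141, proportions 0.035461, 0.021277, 0.943262, giving H' = 0.255430 (working shown to 6 dp, full precision carried).
Station 2: N=104, proportions 0.25, 0.019231, 0.009615, 0.009615, 0.028846, 0.5, 0.125, 0.057692, giving H' = 1.385235.
Difference = |0.255430 − 1.385235| = 1.129805, i.e. 1.130 to 3 decimal places.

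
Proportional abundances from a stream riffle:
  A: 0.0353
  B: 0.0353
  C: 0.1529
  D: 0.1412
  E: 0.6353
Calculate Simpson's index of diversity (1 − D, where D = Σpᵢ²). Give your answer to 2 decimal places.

0.55

D = 0.0353² + 0.0353² + 0.1529² + 0.1412² + 0.6353² = 0.0012 + 0.0012 + 0.0234 + 0.0199 + 0.4036 = 0.4494 (working shown to 4 dp, full precision carried).
So 1 − D = 0.5506, i.e. 0.55 to 2 decimal places.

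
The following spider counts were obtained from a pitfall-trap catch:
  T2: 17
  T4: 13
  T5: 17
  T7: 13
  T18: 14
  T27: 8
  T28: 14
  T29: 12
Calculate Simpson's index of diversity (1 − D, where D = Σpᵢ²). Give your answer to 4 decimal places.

Total N = 17+13+17+13+14+8+14+12 = 108, so the proportions are 0.157407, 0.12037, 0.157407, 0.12037, 0.12963, 0.074074, 0.12963, 0.111111 (working shown to 6 dp, full precision carried).
D = 0.157407² + 0.12037² + 0.157407² + 0.12037² + 0.12963² + 0.074074² + 0.12963² + 0.111111² = 0.024777 + 0.014489 + 0.024777 + 0.014489 + 0.016804 + 0.005487 + 0.016804 + 0.012346 = 0.129973.
So 1 − D = 0.870027, i.e. 0.8700 to 4 decimal places.

0.8700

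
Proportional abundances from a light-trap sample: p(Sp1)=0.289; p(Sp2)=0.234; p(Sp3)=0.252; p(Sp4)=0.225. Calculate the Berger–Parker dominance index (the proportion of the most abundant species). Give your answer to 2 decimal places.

0.29

The largest proportion is 0.289, i.e. d = 0.29 to 2 decimal places.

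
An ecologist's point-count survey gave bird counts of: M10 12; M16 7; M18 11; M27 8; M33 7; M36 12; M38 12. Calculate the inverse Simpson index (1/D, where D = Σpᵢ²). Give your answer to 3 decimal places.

Total N = 12+7+11+8+7+12+12 = 69, so the proportions are 0.173913, 0.1014493, 0.1594203, 0.115942, 0.1014493, 0.173913, 0.173913 (working shown to 7 dp, full precision carried).
D = 0.173913² + 0.1014493² + 0.1594203² + 0.115942² + 0.1014493² + 0.173913² + 0.173913² = 0.0302457 + 0.0102920 + 0.0254148 + 0.0134426 + 0.0102920 + 0.0302457 + 0.0302457 = 0.1501785.
So 1/D = 6.65874, i.e. 6.659 to 3 decimal places.

6.659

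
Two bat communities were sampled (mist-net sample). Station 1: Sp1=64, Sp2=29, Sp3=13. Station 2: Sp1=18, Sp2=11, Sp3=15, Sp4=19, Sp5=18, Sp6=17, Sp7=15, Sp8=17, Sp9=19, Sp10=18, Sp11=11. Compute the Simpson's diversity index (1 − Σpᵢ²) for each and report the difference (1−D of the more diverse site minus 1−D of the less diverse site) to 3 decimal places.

0.361

Station 1: N=106, proportions 0.60377, 0.27358, 0.12264, giving 1−D = 0.54557 (working shown to 5 dp, full precision carried).
Station 2: N=178, proportions 0.10112, 0.0618, 0.08427, 0.10674, 0.10112, 0.09551, 0.08427, 0.09551, 0.10674, 0.10112, 0.0618, giving 1−D = 0.90645.
Difference = |0.54557 − 0.90645| = 0.36088, i.e. 0.361 to 3 decimal places.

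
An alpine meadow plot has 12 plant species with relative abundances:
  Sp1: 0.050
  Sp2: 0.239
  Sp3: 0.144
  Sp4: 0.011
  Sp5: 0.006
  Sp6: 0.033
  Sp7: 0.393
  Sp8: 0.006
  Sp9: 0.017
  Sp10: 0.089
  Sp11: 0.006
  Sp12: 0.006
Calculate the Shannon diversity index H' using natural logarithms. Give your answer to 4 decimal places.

1.7075

Each pᵢ ln pᵢ term (working shown to 6 dp, full precision carried): 0.05×(-2.995732)=-0.149787, 0.239×(-1.431292)=-0.342079, 0.144×(-1.937942)=-0.279064, 0.011×(-4.509860)=-0.049608, 0.006×(-5.115996)=-0.030696, 0.033×(-3.411248)=-0.112571, 0.393×(-0.933946)=-0.367041, 0.006×(-5.115996)=-0.030696, 0.017×(-4.074542)=-0.069267, 0.089×(-2.419119)=-0.215302, 0.006×(-5.115996)=-0.030696, 0.006×(-5.115996)=-0.030696.
Sum = -1.707502, so H' = 1.7075.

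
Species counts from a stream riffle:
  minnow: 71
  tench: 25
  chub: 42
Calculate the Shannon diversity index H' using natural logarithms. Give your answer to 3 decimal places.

1.013

Total N = 71+25+42 = 138, so the proportions are 0.51449, 0.18116, 0.30435 (working shown to 5 dp, full precision carried).
Each pᵢ ln pᵢ term: 0.51449×(-0.66457)=-0.34192, 0.18116×(-1.70838)=-0.30949, 0.30435×(-1.18958)=-0.36205.
Sum = -1.01345, so H' = 1.013.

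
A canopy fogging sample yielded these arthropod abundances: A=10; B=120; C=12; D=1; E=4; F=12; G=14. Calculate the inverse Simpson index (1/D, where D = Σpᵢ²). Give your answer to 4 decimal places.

Total N = 10+120+12+1+4+12+14 = 173, so the proportions are 0.0578035, 0.6936416, 0.0693642, 0.0057803, 0.0231214, 0.0693642, 0.0809249 (working shown to 7 dp, full precision carried).
D = 0.0578035² + 0.6936416² + 0.0693642² + 0.0057803² + 0.0231214² + 0.0693642² + 0.0809249² = 0.0033412 + 0.4811387 + 0.0048114 + 0.0000334 + 0.0005346 + 0.0048114 + 0.0065488 = 0.5012196.
So 1/D = 1.995134, i.e. 1.9951 to 4 decimal places.

1.9951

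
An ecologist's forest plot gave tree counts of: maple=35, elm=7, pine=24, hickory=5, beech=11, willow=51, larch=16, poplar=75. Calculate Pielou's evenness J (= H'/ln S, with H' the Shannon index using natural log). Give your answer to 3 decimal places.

0.847

Total N = 35+7+24+5+11+51+16+75 = 224, so the proportions are 0.15625, 0.03125, 0.10714, 0.02232, 0.04911, 0.22768, 0.07143, 0.33482 (working shown to 5 dp, full precision carried).
H' = −Σ pᵢ ln pᵢ = −((-0.29005) + (-0.10830) + (-0.23931) + (-0.08487) + (-0.14800) + (-0.33692) + (-0.18850) + (-0.36635)) = 1.76231.
With S = 8 species, ln S = 2.07944, so J = 1.76231/2.07944 = 0.84749, i.e. 0.847 to 3 decimal places.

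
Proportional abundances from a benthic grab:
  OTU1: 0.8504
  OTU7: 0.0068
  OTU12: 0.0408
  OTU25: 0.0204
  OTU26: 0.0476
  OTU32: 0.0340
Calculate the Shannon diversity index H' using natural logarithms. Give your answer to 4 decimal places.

0.6416

Each pᵢ ln pᵢ term (working shown to 6 dp, full precision carried): 0.8504×(-0.162048)=-0.137806, 0.0068×(-4.990833)=-0.033938, 0.0408×(-3.199073)=-0.130522, 0.0204×(-3.892220)=-0.079401, 0.0476×(-3.044923)=-0.144938, 0.034×(-3.381395)=-0.114967.
Sum = -0.641573, so H' = 0.6416.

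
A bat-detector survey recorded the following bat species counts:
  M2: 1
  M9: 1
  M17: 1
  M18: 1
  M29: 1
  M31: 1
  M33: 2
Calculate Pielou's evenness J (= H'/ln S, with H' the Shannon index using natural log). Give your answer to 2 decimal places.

0.98

Total N = 1+1+1+1+1+1+2 = 8, so the proportions are 0.125, 0.125, 0.125, 0.125, 0.125, 0.125, 0.25 (working shown to 4 dp, full precision carried).
H' = −Σ pᵢ ln pᵢ = −((-0.2599) + (-0.2599) + (-0.2599) + (-0.2599) + (-0.2599) + (-0.2599) + (-0.3466)) = 1.9062.
With S = 7 species, ln S = 1.9459, so J = 1.9062/1.9459 = 0.9796, i.e. 0.98 to 2 decimal places.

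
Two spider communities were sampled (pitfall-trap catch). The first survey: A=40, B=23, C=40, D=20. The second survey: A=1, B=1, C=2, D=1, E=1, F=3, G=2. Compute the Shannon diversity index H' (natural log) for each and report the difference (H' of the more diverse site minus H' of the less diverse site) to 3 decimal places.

The first survey: N=123, proportions 0.3252, 0.18699, 0.3252, 0.1626, giving H' = 1.33949 (working shown to 5 dp, full precision carried).
The second survey: N=11, proportions 0.09091, 0.09091, 0.18182, 0.09091, 0.09091, 0.27273, 0.18182, giving H' = 1.84622.
Difference = |1.33949 − 1.84622| = 0.50673, i.e. 0.507 to 3 decimal places.

0.507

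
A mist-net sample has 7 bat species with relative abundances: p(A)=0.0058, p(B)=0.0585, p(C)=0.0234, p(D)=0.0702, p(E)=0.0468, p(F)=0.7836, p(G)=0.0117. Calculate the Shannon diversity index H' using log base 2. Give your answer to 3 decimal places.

1.236

Each pᵢ log₂ pᵢ term (working shown to 5 dp, full precision carried): 0.0058×(-7.42973)=-0.04309, 0.0585×(-4.09542)=-0.23958, 0.0234×(-5.41735)=-0.12677, 0.0702×(-3.83239)=-0.26903, 0.0468×(-4.41735)=-0.20673, 0.7836×(-0.35181)=-0.27568, 0.0117×(-6.41735)=-0.07508.
Sum = -1.23597, so H' = 1.236.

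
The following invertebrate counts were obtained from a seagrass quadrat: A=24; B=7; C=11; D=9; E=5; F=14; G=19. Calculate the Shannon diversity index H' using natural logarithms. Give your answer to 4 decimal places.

Total N = 24+7+11+9+5+14+19 = 89, so the proportions are 0.269663, 0.078652, 0.123596, 0.101124, 0.05618, 0.157303, 0.213483 (working shown to 6 dp, full precision carried).
Each pᵢ ln pᵢ term: 0.269663×(-1.310583)=-0.353416, 0.078652×(-2.542726)=-0.199990, 0.123596×(-2.090741)=-0.258406, 0.101124×(-2.291412)=-0.231716, 0.05618×(-2.879198)=-0.161753, 0.157303×(-1.849579)=-0.290945, 0.213483×(-1.544197)=-0.329660.
Sum = -1.825885, so H' = 1.8259.

1.8259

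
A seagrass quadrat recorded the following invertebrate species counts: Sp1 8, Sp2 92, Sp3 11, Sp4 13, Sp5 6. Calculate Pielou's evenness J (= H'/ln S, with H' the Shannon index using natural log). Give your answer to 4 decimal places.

0.6197

Total N = 8+92+11+13+6 = 130, so the proportions are 0.061538, 0.707692, 0.084615, 0.1, 0.046154 (working shown to 6 dp, full precision carried).
H' = −Σ pᵢ ln pᵢ = −((-0.171575) + (-0.244682) + (-0.208969) + (-0.230259) + (-0.141959)) = 0.997443.
With S = 5 species, ln S = 1.609438, so J = 0.997443/1.609438 = 0.619746, i.e. 0.6197 to 4 decimal places.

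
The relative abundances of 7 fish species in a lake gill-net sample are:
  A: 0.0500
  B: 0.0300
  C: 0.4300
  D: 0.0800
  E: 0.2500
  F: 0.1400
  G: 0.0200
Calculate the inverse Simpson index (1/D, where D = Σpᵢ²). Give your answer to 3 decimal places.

D = 0.05² + 0.03² + 0.43² + 0.08² + 0.25² + 0.14² + 0.02² = 0.0025000 + 0.0009000 + 0.1849000 + 0.0064000 + 0.0625000 + 0.0196000 + 0.0004000 = 0.2772000 (working shown to 7 dp, full precision carried).
So 1/D = 3.60750, i.e. 3.608 to 3 decimal places.

3.608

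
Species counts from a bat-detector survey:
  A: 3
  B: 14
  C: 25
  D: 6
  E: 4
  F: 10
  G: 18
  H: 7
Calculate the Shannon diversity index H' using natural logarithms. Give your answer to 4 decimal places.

1.8718

Total N = 3+14+25+6+4+10+18+7 = 87, so the proportions are 0.034483, 0.16092, 0.287356, 0.068966, 0.045977, 0.114943, 0.206897, 0.08046 (working shown to 6 dp, full precision carried).
Each pᵢ ln pᵢ term: 0.034483×(-3.367296)=-0.116114, 0.16092×(-1.826851)=-0.293976, 0.287356×(-1.247032)=-0.358343, 0.068966×(-2.674149)=-0.184424, 0.045977×(-3.079614)=-0.141591, 0.114943×(-2.163323)=-0.248658, 0.206897×(-1.575536)=-0.325973, 0.08046×(-2.519998)=-0.202758.
Sum = -1.871837, so H' = 1.8718.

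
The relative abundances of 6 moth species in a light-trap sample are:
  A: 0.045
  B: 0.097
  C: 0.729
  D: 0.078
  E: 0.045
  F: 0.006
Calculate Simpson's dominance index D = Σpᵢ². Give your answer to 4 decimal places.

0.5510

D = 0.045² + 0.097² + 0.729² + 0.078² + 0.045² + 0.006² = 0.002025 + 0.009409 + 0.531441 + 0.006084 + 0.002025 + 0.000036 = 0.551020 (working shown to 6 dp, full precision carried).
To 4 decimal places, D = 0.5510.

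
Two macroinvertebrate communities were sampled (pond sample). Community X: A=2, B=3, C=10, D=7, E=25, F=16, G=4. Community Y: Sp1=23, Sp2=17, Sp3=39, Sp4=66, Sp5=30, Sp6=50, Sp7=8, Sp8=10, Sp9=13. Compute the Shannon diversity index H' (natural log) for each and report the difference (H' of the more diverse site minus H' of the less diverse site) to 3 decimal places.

0.347

Community X: N=67, proportions 0.02985, 0.04478, 0.14925, 0.10448, 0.37313, 0.23881, 0.0597, giving H' = 1.64189 (working shown to 5 dp, full precision carried).
Community Y: N=256, proportions 0.08984, 0.06641, 0.15234, 0.25781, 0.11719, 0.19531, 0.03125, 0.03906, 0.05078, giving H' = 1.98924.
Difference = |1.64189 − 1.98924| = 0.34735, i.e. 0.347 to 3 decimal places.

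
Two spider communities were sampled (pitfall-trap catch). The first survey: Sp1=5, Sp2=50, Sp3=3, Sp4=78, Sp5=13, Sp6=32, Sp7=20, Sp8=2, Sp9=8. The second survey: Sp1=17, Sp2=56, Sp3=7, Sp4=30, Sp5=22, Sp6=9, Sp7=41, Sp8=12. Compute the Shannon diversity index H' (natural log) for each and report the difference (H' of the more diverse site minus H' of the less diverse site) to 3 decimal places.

The first survey: N=211, proportions 0.023697, 0.236967, 0.014218, 0.369668, 0.061611, 0.151659, 0.094787, 0.009479, 0.037915, giving H' = 1.707537 (working shown to 6 dp, full precision carried).
The second survey: N=194, proportions 0.087629, 0.28866, 0.036082, 0.154639, 0.113402, 0.046392, 0.21134, 0.061856, giving H' = 1.870462.
Difference = |1.707537 − 1.870462| = 0.162925, i.e. 0.163 to 3 decimal places.

0.163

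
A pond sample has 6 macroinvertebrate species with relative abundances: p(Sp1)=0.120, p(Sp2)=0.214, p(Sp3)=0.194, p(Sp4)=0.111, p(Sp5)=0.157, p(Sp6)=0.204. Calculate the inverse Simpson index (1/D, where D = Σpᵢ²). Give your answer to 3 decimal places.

D = 0.12² + 0.214² + 0.194² + 0.111² + 0.157² + 0.204² = 0.0144000 + 0.0457960 + 0.0376360 + 0.0123210 + 0.0246490 + 0.0416160 = 0.1764180 (working shown to 7 dp, full precision carried).
So 1/D = 5.66836, i.e. 5.668 to 3 decimal places.

5.668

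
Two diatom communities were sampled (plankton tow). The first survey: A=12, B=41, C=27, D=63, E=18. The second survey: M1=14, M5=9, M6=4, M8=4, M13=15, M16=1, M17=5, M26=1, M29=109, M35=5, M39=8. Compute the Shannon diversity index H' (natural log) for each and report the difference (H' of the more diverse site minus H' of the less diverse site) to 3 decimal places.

The first survey: N=161, proportions 0.07453, 0.25466, 0.1677, 0.3913, 0.1118, giving H' = 1.45341 (working shown to 5 dp, full precision carried).
The second survey: N=175, proportions 0.08, 0.05143, 0.02286, 0.02286, 0.08571, 0.00571, 0.02857, 0.00571, 0.62286, 0.02857, 0.04571, giving H' = 1.43610.
Difference = |1.45341 − 1.43610| = 0.01731, i.e. 0.017 to 3 decimal places.

0.017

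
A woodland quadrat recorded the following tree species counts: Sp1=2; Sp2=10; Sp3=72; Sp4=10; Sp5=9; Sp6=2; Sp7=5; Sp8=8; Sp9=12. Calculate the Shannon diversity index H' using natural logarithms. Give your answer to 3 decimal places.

Total N = 2+10+72+10+9+2+5+8+12 = 130, so the proportions are 0.01538, 0.07692, 0.55385, 0.07692, 0.06923, 0.01538, 0.03846, 0.06154, 0.09231 (working shown to 5 dp, full precision carried).
Each pᵢ ln pᵢ term: 0.01538×(-4.17439)=-0.06422, 0.07692×(-2.56495)=-0.19730, 0.55385×(-0.59087)=-0.32725, 0.07692×(-2.56495)=-0.19730, 0.06923×(-2.67031)=-0.18487, 0.01538×(-4.17439)=-0.06422, 0.03846×(-3.25810)=-0.12531, 0.06154×(-2.78809)=-0.17157, 0.09231×(-2.38263)=-0.21993.
Sum = -1.55199, so H' = 1.552.

1.552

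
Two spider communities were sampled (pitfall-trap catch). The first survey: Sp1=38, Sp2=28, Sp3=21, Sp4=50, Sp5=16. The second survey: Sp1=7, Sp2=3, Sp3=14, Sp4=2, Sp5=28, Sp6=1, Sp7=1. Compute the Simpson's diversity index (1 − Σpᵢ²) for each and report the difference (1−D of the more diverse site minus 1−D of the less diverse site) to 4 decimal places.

The first survey: N=153, proportions 0.248366, 0.183007, 0.137255, 0.326797, 0.104575, giving 1−D = 0.768252 (working shown to 6 dp, full precision carried).
The second survey: N=56, proportions 0.125, 0.053571, 0.25, 0.035714, 0.5, 0.017857, 0.017857, giving 1−D = 0.667092.
Difference = |0.768252 − 0.667092| = 0.101160, i.e. 0.1012 to 4 decimal places.

0.1012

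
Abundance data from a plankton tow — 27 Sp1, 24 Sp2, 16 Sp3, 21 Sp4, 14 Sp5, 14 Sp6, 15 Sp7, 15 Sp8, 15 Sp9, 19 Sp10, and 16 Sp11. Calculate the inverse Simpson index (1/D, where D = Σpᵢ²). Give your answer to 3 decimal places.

Total N = 27+24+16+21+14+14+15+15+15+19+16 = 196, so the proportions are 0.1377551, 0.12244898, 0.08163265, 0.10714286, 0.07142857, 0.07142857, 0.07653061, 0.07653061, 0.07653061, 0.09693878, 0.08163265 (working shown to 8 dp, full precision carried).
D = 0.1377551² + 0.12244898² + 0.08163265² + 0.10714286² + 0.07142857² + 0.07142857² + 0.07653061² + 0.07653061² + 0.07653061² + 0.09693878² + 0.08163265² = 0.01897647 + 0.01499375 + 0.00666389 + 0.01147959 + 0.00510204 + 0.00510204 + 0.00585693 + 0.00585693 + 0.00585693 + 0.00939713 + 0.00666389 = 0.09594960.
So 1/D = 10.42214, i.e. 10.422 to 3 decimal places.

10.422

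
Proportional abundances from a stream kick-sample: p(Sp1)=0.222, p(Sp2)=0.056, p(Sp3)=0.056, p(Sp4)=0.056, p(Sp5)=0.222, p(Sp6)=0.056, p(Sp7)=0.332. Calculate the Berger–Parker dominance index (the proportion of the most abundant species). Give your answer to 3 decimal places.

0.332

The largest proportion is 0.332, i.e. d = 0.332 to 3 decimal places.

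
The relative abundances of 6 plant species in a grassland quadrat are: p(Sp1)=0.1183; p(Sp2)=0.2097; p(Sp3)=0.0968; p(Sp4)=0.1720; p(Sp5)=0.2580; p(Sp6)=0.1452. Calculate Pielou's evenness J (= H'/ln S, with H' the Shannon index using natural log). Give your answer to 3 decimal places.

H' = −Σ pᵢ ln pᵢ = −((-0.25252) + (-0.32757) + (-0.22604) + (-0.30276) + (-0.34954) + (-0.28018)) = 1.73861 (working shown to 5 dp, full precision carried).
With S = 6 species, ln S = 1.79176, so J = 1.73861/1.79176 = 0.97034, i.e. 0.970 to 3 decimal places.

0.970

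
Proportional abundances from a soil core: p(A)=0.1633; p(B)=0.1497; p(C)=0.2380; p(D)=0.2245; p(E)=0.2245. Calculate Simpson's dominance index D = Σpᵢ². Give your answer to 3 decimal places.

D = 0.1633² + 0.1497² + 0.238² + 0.2245² + 0.2245² = 0.02667 + 0.02241 + 0.05664 + 0.05040 + 0.05040 = 0.20652 (working shown to 5 dp, full precision carried).
To 3 decimal places, D = 0.207.

0.207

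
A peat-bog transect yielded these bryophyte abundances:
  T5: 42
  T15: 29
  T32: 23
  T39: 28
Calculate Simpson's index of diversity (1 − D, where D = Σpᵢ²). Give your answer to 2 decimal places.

Total N = 42+29+23+28 = 122, so the proportions are 0.3443, 0.2377, 0.1885, 0.2295 (working shown to 4 dp, full precision carried).
D = 0.3443² + 0.2377² + 0.1885² + 0.2295² = 0.1185 + 0.0565 + 0.0355 + 0.0527 = 0.2632.
So 1 − D = 0.7368, i.e. 0.74 to 2 decimal places.

0.74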